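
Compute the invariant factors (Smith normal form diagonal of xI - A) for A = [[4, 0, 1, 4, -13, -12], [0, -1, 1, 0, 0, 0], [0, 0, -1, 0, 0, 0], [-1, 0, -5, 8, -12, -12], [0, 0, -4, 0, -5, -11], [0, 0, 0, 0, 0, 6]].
The Jordan structure of A has elementary divisors (x + 5), (x + 1)^2, (x - 6)^3. Arranging the block sizes at each eigenvalue in decreasing order and taking row products gives the invariant factors.

Invariant factors (smallest first, each dividing the next): (x - 6)^3(x + 1)^2(x + 5).

Check: the last factor (x - 6)^3(x + 1)^2(x + 5) is the minimal polynomial, and the product (x - 6)^3(x + 1)^2(x + 5) is the characteristic polynomial.

(x - 6)^3(x + 1)^2(x + 5)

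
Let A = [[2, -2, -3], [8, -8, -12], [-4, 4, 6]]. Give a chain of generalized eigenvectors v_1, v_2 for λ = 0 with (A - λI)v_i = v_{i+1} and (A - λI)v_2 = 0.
v_1 = [[2, 4, -1]]^T, v_2 = [[-1, -4, 2]]^T

We seek v_1 ∈ ker(A^2) \ ker(A), then set v_{i+1} = A v_i.

One such chain is v_1 = [[2, 4, -1]]^T, v_2 = [[-1, -4, 2]]^T. Check: A v_2 = [[0, 0, 0]]^T = 0.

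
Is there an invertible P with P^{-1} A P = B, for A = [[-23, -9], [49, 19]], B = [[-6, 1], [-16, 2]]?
Two matrices over a field are similar if and only if they have the same invariant factors.

Both A and B have characteristic polynomial (x + 2)^2 and minimal polynomial (x + 2)^2. Computing further, both have invariant factors (x + 2)^2. Hence A and B are similar.

Yes.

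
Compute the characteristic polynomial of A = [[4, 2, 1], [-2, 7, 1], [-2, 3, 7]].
χ_A(x) = (x - 6)^3

xI - A = [[x - 4, -2, -1], [2, x - 7, -1], [2, -3, x - 7]].

Expanding det(xI - A) along the first row:
det(xI - A) = + (x - 4)·det([[x - 7, -1], [-3, x - 7]]) - (-2)·det([[2, -1], [2, x - 7]]) + (-1)·det([[2, x - 7], [2, -3]]).

Evaluating gives χ_A(x) = x^3 - 18x^2 + 108x - 216 = (x - 6)^3.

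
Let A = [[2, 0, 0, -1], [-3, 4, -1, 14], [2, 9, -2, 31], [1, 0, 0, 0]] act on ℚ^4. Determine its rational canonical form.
R = [[0, -1, 0, 0], [1, 2, 0, 0], [0, 0, 0, -1], [0, 0, 1, 2]]

The invariant factors of A (the non-unit diagonal entries of the Smith normal form of xI - A over ℚ[x]) are (x - 1)^2, (x - 1)^2, each dividing the next. The characteristic polynomial is their product, (x - 1)^4.

The rational canonical form is the block-diagonal matrix of companion matrices C(f_i):
R = [[0, -1, 0, 0], [1, 2, 0, 0], [0, 0, 0, -1], [0, 0, 1, 2]].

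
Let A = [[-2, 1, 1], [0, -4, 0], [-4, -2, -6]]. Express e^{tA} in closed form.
A has Jordan form J = [[-4, 1, 0], [0, -4, 0], [0, 0, -4]] with A = PJP^{-1}, so e^{tA} = P e^{tJ} P^{-1}.

For a Jordan block J_k(λ), e^{tJ_k(λ)} = e^{λt} · (I + tN + t^2 N^2/2! + ... + t^{k-1} N^{k-1}/(k-1)!) where N is the nilpotent superdiagonal part.

Assembling the blocks and conjugating back gives the entries of e^{tA} as shown above.

e^{tA} = [[(2*t + 1)*e^{-4*t}, t*e^{-4*t}, t*e^{-4*t}], [0, e^{-4*t}, 0], [-4*t*e^{-4*t}, -2*t*e^{-4*t}, (1 - 2*t)*e^{-4*t}]]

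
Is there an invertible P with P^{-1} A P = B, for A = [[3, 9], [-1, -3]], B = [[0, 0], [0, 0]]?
No.

Both have characteristic polynomial x^2, but the minimal polynomial of A is x^2 while the minimal polynomial of B is x. The minimal polynomial is a similarity invariant, so A and B are not similar.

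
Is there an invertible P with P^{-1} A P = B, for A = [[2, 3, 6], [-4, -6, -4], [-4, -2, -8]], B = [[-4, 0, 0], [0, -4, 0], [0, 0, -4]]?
No.

Both have characteristic polynomial (x + 4)^3, but the minimal polynomial of A is (x + 4)^2 while the minimal polynomial of B is x + 4. The minimal polynomial is a similarity invariant, so A and B are not similar.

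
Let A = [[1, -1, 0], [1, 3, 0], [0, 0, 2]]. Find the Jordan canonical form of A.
J = [[2, 1, 0], [0, 2, 0], [0, 0, 2]]

The characteristic polynomial is det(xI - A) = (x - 2)^3, so the eigenvalues are 2 (algebraic multiplicity 3).

For λ = 2: rank(A - 2I) = 1, rank((A - 2I)^2) = 0. The eigenspace has dimension 3 - 1 = 2, so there are 2 Jordan blocks; the rank sequence gives block sizes [2, 1].

Assembling the blocks gives the Jordan form J above.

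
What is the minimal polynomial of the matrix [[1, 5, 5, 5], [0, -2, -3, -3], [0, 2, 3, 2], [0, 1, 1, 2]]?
m_A(x) = (x - 1)^2

The characteristic polynomial factors as (x - 1)^4. The minimal polynomial is ∏(x - λ)^{k_λ} where k_λ is the size of the largest Jordan block at λ.

For λ = 1: rank(A - I) = 1, and the largest Jordan block has size 2 (the smallest k with rank((A - I)^k) = rank((A - I)^(k+1))).

So m_A(x) = (x - 1)^2.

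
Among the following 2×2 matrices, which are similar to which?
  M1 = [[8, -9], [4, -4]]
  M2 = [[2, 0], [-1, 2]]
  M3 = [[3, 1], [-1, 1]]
1 class: {M1, M2, M3}

Characteristic polynomials: χ_{M1} = (x - 2)^2, χ_{M2} = (x - 2)^2, χ_{M3} = (x - 2)^2.

{M1, M2, M3}: invariant factors (x - 2)^2.

Matrices are similar if and only if their invariant-factor lists agree; the partition into similarity classes is {M1, M2, M3}.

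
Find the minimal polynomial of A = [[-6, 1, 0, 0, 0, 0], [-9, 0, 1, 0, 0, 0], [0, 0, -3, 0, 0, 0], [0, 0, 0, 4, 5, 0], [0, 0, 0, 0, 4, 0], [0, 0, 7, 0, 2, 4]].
m_A(x) = (x - 4)^2(x + 3)^3

The characteristic polynomial factors as (x - 4)^3(x + 3)^3. The minimal polynomial is ∏(x - λ)^{k_λ} where k_λ is the size of the largest Jordan block at λ.

For λ = -3: rank(A + 3I) = 5, and the largest Jordan block has size 3 (the smallest k with rank((A + 3I)^k) = rank((A + 3I)^(k+1))).
For λ = 4: rank(A - 4I) = 4, and the largest Jordan block has size 2 (the smallest k with rank((A - 4I)^k) = rank((A - 4I)^(k+1))).

So m_A(x) = (x - 4)^2(x + 3)^3.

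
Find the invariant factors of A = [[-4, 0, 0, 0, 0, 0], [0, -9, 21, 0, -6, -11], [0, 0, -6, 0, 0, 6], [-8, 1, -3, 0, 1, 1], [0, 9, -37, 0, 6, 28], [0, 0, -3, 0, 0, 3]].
x^3(x + 3)^2(x + 4)

The Jordan structure of A has elementary divisors (x + 4), (x + 3)^2, x^3. Arranging the block sizes at each eigenvalue in decreasing order and taking row products gives the invariant factors.

Invariant factors (smallest first, each dividing the next): x^3(x + 3)^2(x + 4).

Check: the last factor x^3(x + 3)^2(x + 4) is the minimal polynomial, and the product x^3(x + 3)^2(x + 4) is the characteristic polynomial.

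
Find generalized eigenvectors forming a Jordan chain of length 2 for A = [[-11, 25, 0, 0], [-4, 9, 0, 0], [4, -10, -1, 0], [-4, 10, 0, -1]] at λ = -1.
We seek v_1 ∈ ker((A + I)^2) \ ker(A + I), then set v_{i+1} = (A + I) v_i.

One such chain is v_1 = [[2, 1, 0, 0]]^T, v_2 = [[5, 2, -2, 2]]^T. Check: (A + I) v_2 = [[0, 0, 0, 0]]^T = 0.

v_1 = [[2, 1, 0, 0]]^T, v_2 = [[5, 2, -2, 2]]^T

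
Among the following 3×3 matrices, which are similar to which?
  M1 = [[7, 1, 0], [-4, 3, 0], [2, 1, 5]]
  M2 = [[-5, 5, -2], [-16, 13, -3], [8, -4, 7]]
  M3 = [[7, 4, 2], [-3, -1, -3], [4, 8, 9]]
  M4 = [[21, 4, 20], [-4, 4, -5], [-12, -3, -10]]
Characteristic polynomials: χ_{M1} = (x - 5)^3, χ_{M2} = (x - 5)^3, χ_{M3} = (x - 5)^3, χ_{M4} = (x - 5)^3.

{M1, M3, M4}: invariant factors x - 5, (x - 5)^2.

{M2}: invariant factors (x - 5)^3.

Matrices are similar if and only if their invariant-factor lists agree; the partition into similarity classes is {M1, M3, M4}, {M2}.

2 classes: {M1, M3, M4}, {M2}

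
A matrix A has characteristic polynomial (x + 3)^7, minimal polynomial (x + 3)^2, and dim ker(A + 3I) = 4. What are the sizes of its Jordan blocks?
λ = -3: algebraic multiplicity 7 (exponent in χ_A), largest block size 2 (exponent in m_A), 4 blocks (geometric multiplicity). These force block sizes [2, 2, 2, 1].

Jordan blocks: (-3, 2), (-3, 2), (-3, 2), (-3, 1)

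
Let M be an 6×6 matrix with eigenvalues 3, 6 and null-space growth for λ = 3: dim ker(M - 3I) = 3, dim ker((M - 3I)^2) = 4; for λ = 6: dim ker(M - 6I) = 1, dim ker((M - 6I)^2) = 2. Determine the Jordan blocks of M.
λ = 3: successive nullity increments [3, 1] count blocks of size ≥ k; block sizes are [2, 1, 1].
λ = 6: successive nullity increments [1, 1] count blocks of size ≥ k; block sizes are [2].

Jordan blocks: (3, 2), (3, 1), (3, 1), (6, 2)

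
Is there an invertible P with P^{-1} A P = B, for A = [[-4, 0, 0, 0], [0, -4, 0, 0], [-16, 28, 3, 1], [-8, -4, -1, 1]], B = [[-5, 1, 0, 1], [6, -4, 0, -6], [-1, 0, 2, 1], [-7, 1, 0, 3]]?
No.

Both have characteristic polynomial (x - 2)^2(x + 4)^2, but the minimal polynomial of A is (x - 2)^2(x + 4) while the minimal polynomial of B is (x - 2)^2(x + 4)^2. The minimal polynomial is a similarity invariant, so A and B are not similar.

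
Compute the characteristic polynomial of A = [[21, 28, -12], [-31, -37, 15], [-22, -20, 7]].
xI - A = [[x - 21, -28, 12], [31, x + 37, -15], [22, 20, x - 7]].

Expanding det(xI - A) along the first row:
det(xI - A) = + (x - 21)·det([[x + 37, -15], [20, x - 7]]) - (-28)·det([[31, -15], [22, x - 7]]) + (12)·det([[31, x + 37], [22, 20]]).

Evaluating gives χ_A(x) = x^3 + 9x^2 + 15x - 25 = (x - 1)(x + 5)^2.

χ_A(x) = (x - 1)(x + 5)^2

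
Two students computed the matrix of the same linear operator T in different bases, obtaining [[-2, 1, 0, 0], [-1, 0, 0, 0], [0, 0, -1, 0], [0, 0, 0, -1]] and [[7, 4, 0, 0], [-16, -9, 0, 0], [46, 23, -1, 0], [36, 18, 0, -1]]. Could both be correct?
Yes.

Two matrices over a field are similar if and only if they have the same invariant factors.

Both A and B have characteristic polynomial (x + 1)^4 and minimal polynomial (x + 1)^2. Computing further, both have invariant factors x + 1, x + 1, (x + 1)^2. Hence A and B are similar.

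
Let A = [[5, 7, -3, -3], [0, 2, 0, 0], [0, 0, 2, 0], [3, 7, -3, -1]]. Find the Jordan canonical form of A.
The characteristic polynomial is det(xI - A) = (x - 2)^4, so the eigenvalues are 2 (algebraic multiplicity 4).

For λ = 2: rank(A - 2I) = 1, rank((A - 2I)^2) = 0. The eigenspace has dimension 4 - 1 = 3, so there are 3 Jordan blocks; the rank sequence gives block sizes [2, 1, 1].

Assembling the blocks gives the Jordan form J above.

J = [[2, 1, 0, 0], [0, 2, 0, 0], [0, 0, 2, 0], [0, 0, 0, 2]]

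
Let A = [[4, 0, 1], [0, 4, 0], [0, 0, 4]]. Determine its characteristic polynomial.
xI - A = [[x - 4, 0, -1], [0, x - 4, 0], [0, 0, x - 4]].

Expanding det(xI - A) along the first row:
det(xI - A) = + (x - 4)·det([[x - 4, 0], [0, x - 4]]) - (0)·det([[0, 0], [0, x - 4]]) + (-1)·det([[0, x - 4], [0, 0]]).

Evaluating gives χ_A(x) = x^3 - 12x^2 + 48x - 64 = (x - 4)^3.

χ_A(x) = (x - 4)^3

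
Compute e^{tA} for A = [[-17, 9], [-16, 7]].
e^{tA} = [[(1 - 12*t)*e^{-5*t}, 9*t*e^{-5*t}], [-16*t*e^{-5*t}, (12*t + 1)*e^{-5*t}]]

A has Jordan form J = [[-5, 1], [0, -5]] with A = PJP^{-1}, so e^{tA} = P e^{tJ} P^{-1}.

For a Jordan block J_k(λ), e^{tJ_k(λ)} = e^{λt} · (I + tN + t^2 N^2/2! + ... + t^{k-1} N^{k-1}/(k-1)!) where N is the nilpotent superdiagonal part.

Assembling the blocks and conjugating back gives the entries of e^{tA} as shown above.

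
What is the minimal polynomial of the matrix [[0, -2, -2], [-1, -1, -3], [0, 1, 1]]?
The characteristic polynomial factors as x^3. The minimal polynomial is ∏(x - λ)^{k_λ} where k_λ is the size of the largest Jordan block at λ.

For λ = 0: rank(A) = 2, and the largest Jordan block has size 3 (the smallest k with rank(A^k) = rank(A^(k+1))).

So m_A(x) = x^3.

m_A(x) = x^3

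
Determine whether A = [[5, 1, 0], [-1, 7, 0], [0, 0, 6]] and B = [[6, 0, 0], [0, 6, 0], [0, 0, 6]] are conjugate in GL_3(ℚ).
Both have characteristic polynomial (x - 6)^3, but the minimal polynomial of A is (x - 6)^2 while the minimal polynomial of B is x - 6. The minimal polynomial is a similarity invariant, so A and B are not similar.

No.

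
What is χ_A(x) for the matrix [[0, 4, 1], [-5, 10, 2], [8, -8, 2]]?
χ_A(x) = (x - 4)^3

xI - A = [[x, -4, -1], [5, x - 10, -2], [-8, 8, x - 2]].

Expanding det(xI - A) along the first row:
det(xI - A) = + (x)·det([[x - 10, -2], [8, x - 2]]) - (-4)·det([[5, -2], [-8, x - 2]]) + (-1)·det([[5, x - 10], [-8, 8]]).

Evaluating gives χ_A(x) = x^3 - 12x^2 + 48x - 64 = (x - 4)^3.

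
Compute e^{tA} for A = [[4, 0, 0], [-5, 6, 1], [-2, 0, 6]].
e^{tA} = [[e^{4*t}, 0, 0], [(-t*e^{2*t} - 2*e^{2*t} + 2)*e^{4*t}, e^{6*t}, t*e^{6*t}], [-e^{6*t} + e^{4*t}, 0, e^{6*t}]]

A has Jordan form J = [[4, 0, 0], [0, 6, 1], [0, 0, 6]] with A = PJP^{-1}, so e^{tA} = P e^{tJ} P^{-1}.

For a Jordan block J_k(λ), e^{tJ_k(λ)} = e^{λt} · (I + tN + t^2 N^2/2! + ... + t^{k-1} N^{k-1}/(k-1)!) where N is the nilpotent superdiagonal part.

Assembling the blocks and conjugating back gives the entries of e^{tA} as shown above.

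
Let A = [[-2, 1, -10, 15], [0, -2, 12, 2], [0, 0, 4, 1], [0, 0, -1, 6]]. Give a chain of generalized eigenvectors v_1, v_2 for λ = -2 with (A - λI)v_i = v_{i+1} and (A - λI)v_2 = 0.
v_1 = [[0, 1, 0, 0]]^T, v_2 = [[1, 0, 0, 0]]^T

We seek v_1 ∈ ker((A + 2I)^2) \ ker(A + 2I), then set v_{i+1} = (A + 2I) v_i.

One such chain is v_1 = [[0, 1, 0, 0]]^T, v_2 = [[1, 0, 0, 0]]^T. Check: (A + 2I) v_2 = [[0, 0, 0, 0]]^T = 0.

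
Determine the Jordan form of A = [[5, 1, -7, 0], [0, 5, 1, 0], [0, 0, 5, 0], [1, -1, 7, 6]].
J = [[5, 1, 0, 0], [0, 5, 1, 0], [0, 0, 5, 0], [0, 0, 0, 6]]

The characteristic polynomial is det(xI - A) = (x - 6)(x - 5)^3, so the eigenvalues are 5 (algebraic multiplicity 3), 6 (algebraic multiplicity 1).

For λ = 5: rank(A - 5I) = 3, rank((A - 5I)^2) = 2, rank((A - 5I)^3) = 1. The eigenspace has dimension 4 - 3 = 1, so there is 1 Jordan block; the rank sequence gives block sizes [3].

For λ = 6: algebraic multiplicity 1 gives one 1×1 block.

Assembling the blocks gives the Jordan form J above.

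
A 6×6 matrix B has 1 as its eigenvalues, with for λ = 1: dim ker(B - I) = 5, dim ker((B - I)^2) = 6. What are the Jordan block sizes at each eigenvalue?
λ = 1: successive nullity increments [5, 1] count blocks of size ≥ k; block sizes are [2, 1, 1, 1, 1].

Jordan blocks: (1, 2), (1, 1), (1, 1), (1, 1), (1, 1)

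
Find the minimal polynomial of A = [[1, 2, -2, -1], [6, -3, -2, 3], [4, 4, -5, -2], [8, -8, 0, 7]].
m_A(x) = (x - 3)(x + 1)^2

The characteristic polynomial factors as (x - 3)(x + 1)^3. The minimal polynomial is ∏(x - λ)^{k_λ} where k_λ is the size of the largest Jordan block at λ.

For λ = -1: rank(A + I) = 2, and the largest Jordan block has size 2 (the smallest k with rank((A + I)^k) = rank((A + I)^(k+1))).
For λ = 3: rank(A - 3I) = 3, and the largest Jordan block has size 1 (the smallest k with rank((A - 3I)^k) = rank((A - 3I)^(k+1))).

So m_A(x) = (x - 3)(x + 1)^2.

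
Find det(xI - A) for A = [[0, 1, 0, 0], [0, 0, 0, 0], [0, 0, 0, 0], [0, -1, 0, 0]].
χ_A(x) = x^4

xI - A = [[x, -1, 0, 0], [0, x, 0, 0], [0, 0, x, 0], [0, 1, 0, x]].

Expanding det(xI - A) along the first row:
det(xI - A) = + (x)·det([[x, 0, 0], [0, x, 0], [1, 0, x]]) - (-1)·det([[0, 0, 0], [0, x, 0], [0, 0, x]]) + (0)·det([[0, x, 0], [0, 0, 0], [0, 1, x]]) - (0)·det([[0, x, 0], [0, 0, x], [0, 1, 0]]).

Evaluating gives χ_A(x) = x^4.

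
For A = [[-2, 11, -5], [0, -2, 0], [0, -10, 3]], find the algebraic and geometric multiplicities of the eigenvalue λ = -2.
The characteristic polynomial is (x - 3)(x + 2)^2, so the factor x + 2 appears with exponent 2: the algebraic multiplicity is 2.

rank(A + 2I) = 2, so the eigenspace has dimension 3 - 2 = 1: the geometric multiplicity is 1.

Since 1 < 2, A is not diagonalizable.

algebraic multiplicity 2, geometric multiplicity 1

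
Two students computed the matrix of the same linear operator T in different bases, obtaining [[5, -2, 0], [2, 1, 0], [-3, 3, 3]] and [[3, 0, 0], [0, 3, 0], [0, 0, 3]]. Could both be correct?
Both have characteristic polynomial (x - 3)^3, but the minimal polynomial of A is (x - 3)^2 while the minimal polynomial of B is x - 3. The minimal polynomial is a similarity invariant, so A and B are not similar.

No.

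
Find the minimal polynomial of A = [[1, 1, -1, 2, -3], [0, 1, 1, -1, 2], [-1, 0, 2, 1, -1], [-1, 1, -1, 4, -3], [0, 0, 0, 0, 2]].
m_A(x) = (x - 2)^2

The characteristic polynomial factors as (x - 2)^5. The minimal polynomial is ∏(x - λ)^{k_λ} where k_λ is the size of the largest Jordan block at λ.

For λ = 2: rank(A - 2I) = 2, and the largest Jordan block has size 2 (the smallest k with rank((A - 2I)^k) = rank((A - 2I)^(k+1))).

So m_A(x) = (x - 2)^2.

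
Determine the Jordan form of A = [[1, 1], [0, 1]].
J = [[1, 1], [0, 1]]

The characteristic polynomial is det(xI - A) = (x - 1)^2, so the eigenvalues are 1 (algebraic multiplicity 2).

For λ = 1: rank(A - I) = 1, rank((A - I)^2) = 0. The eigenspace has dimension 2 - 1 = 1, so there is 1 Jordan block; the rank sequence gives block sizes [2].

Assembling the blocks gives the Jordan form J above.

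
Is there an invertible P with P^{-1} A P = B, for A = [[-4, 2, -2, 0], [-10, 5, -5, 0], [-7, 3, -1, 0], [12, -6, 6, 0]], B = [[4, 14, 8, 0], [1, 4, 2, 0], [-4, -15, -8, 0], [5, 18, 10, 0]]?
Two matrices over a field are similar if and only if they have the same invariant factors.

Both A and B have characteristic polynomial x^4 and minimal polynomial x^3. Computing further, both have invariant factors x, x^3. Hence A and B are similar.

Yes.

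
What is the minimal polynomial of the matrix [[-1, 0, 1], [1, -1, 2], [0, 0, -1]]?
The characteristic polynomial factors as (x + 1)^3. The minimal polynomial is ∏(x - λ)^{k_λ} where k_λ is the size of the largest Jordan block at λ.

For λ = -1: rank(A + I) = 2, and the largest Jordan block has size 3 (the smallest k with rank((A + I)^k) = rank((A + I)^(k+1))).

So m_A(x) = (x + 1)^3.

m_A(x) = (x + 1)^3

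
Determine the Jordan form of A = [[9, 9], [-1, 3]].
The characteristic polynomial is det(xI - A) = (x - 6)^2, so the eigenvalues are 6 (algebraic multiplicity 2).

For λ = 6: rank(A - 6I) = 1, rank((A - 6I)^2) = 0. The eigenspace has dimension 2 - 1 = 1, so there is 1 Jordan block; the rank sequence gives block sizes [2].

Assembling the blocks gives the Jordan form J above.

J = [[6, 1], [0, 6]]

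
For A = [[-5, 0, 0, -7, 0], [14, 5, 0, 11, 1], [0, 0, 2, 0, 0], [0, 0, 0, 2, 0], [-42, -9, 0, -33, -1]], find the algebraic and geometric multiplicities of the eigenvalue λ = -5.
The characteristic polynomial is (x - 2)^4(x + 5), so the factor x + 5 appears with exponent 1: the algebraic multiplicity is 1.

rank(A + 5I) = 4, so the eigenspace has dimension 5 - 4 = 1: the geometric multiplicity is 1.

algebraic multiplicity 1, geometric multiplicity 1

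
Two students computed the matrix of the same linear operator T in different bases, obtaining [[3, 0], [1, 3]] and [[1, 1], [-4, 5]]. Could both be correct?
Two matrices over a field are similar if and only if they have the same invariant factors.

Both A and B have characteristic polynomial (x - 3)^2 and minimal polynomial (x - 3)^2. Computing further, both have invariant factors (x - 3)^2. Hence A and B are similar.

Yes.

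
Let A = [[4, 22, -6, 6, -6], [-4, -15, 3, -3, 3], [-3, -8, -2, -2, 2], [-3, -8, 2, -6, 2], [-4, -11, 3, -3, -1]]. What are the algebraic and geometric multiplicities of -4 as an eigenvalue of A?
algebraic multiplicity 5, geometric multiplicity 3

The characteristic polynomial is (x + 4)^5, so the factor x + 4 appears with exponent 5: the algebraic multiplicity is 5.

rank(A + 4I) = 2, so the eigenspace has dimension 5 - 2 = 3: the geometric multiplicity is 3.

Since 3 < 5, A is not diagonalizable.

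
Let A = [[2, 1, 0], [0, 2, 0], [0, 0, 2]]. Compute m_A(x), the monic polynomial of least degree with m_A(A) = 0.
The characteristic polynomial factors as (x - 2)^3. The minimal polynomial is ∏(x - λ)^{k_λ} where k_λ is the size of the largest Jordan block at λ.

For λ = 2: rank(A - 2I) = 1, and the largest Jordan block has size 2 (the smallest k with rank((A - 2I)^k) = rank((A - 2I)^(k+1))).

So m_A(x) = (x - 2)^2.

m_A(x) = (x - 2)^2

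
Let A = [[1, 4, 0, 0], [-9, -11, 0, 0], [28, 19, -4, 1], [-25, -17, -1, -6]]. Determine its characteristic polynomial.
χ_A(x) = (x + 5)^4

xI - A = [[x - 1, -4, 0, 0], [9, x + 11, 0, 0], [-28, -19, x + 4, -1], [25, 17, 1, x + 6]].

Expanding det(xI - A) along the first row:
det(xI - A) = + (x - 1)·det([[x + 11, 0, 0], [-19, x + 4, -1], [17, 1, x + 6]]) - (-4)·det([[9, 0, 0], [-28, x + 4, -1], [25, 1, x + 6]]) + (0)·det([[9, x + 11, 0], [-28, -19, -1], [25, 17, x + 6]]) - (0)·det([[9, x + 11, 0], [-28, -19, x + 4], [25, 17, 1]]).

Evaluating gives χ_A(x) = x^4 + 20x^3 + 150x^2 + 500x + 625 = (x + 5)^4.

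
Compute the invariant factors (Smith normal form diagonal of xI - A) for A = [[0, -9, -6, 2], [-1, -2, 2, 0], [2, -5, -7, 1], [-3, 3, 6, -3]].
(x + 3)^2, (x + 3)^2

The Jordan structure of A has elementary divisors (x + 3)^2, (x + 3)^2. Arranging the block sizes at each eigenvalue in decreasing order and taking row products gives the invariant factors.

Invariant factors (smallest first, each dividing the next): (x + 3)^2, (x + 3)^2.

Check: the last factor (x + 3)^2 is the minimal polynomial, and the product (x + 3)^4 is the characteristic polynomial.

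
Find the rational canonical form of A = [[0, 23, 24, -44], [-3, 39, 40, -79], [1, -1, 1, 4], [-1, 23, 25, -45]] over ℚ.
The invariant factors of A (the non-unit diagonal entries of the Smith normal form of xI - A over ℚ[x]) are (x + 5)(x^3 - 3x + 1), each dividing the next. The characteristic polynomial is their product, (x + 5)(x^3 - 3x + 1).

The rational canonical form is the block-diagonal matrix of companion matrices C(f_i):
R = [[0, 0, 0, -5], [1, 0, 0, 14], [0, 1, 0, 3], [0, 0, 1, -5]].

Note the characteristic polynomial does not split into linear factors over ℚ, so A has no Jordan form over ℚ; the rational canonical form exists over any field.

R = [[0, 0, 0, -5], [1, 0, 0, 14], [0, 1, 0, 3], [0, 0, 1, -5]]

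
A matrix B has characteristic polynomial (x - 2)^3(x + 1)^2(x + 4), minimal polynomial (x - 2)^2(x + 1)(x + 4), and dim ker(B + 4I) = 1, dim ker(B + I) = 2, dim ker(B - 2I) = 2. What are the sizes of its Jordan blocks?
Jordan blocks: (-4, 1), (-1, 1), (-1, 1), (2, 2), (2, 1)

λ = -4: algebraic multiplicity 1 (exponent in χ_B), largest block size 1 (exponent in m_B), 1 block (geometric multiplicity). This forces block sizes [1].
λ = -1: algebraic multiplicity 2 (exponent in χ_B), largest block size 1 (exponent in m_B), 2 blocks (geometric multiplicity). These force block sizes [1, 1].
λ = 2: algebraic multiplicity 3 (exponent in χ_B), largest block size 2 (exponent in m_B), 2 blocks (geometric multiplicity). These force block sizes [2, 1].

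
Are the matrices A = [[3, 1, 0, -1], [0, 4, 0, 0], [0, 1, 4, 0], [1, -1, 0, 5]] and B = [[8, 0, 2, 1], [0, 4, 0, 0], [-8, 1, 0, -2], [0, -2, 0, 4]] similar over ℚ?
Yes.

Two matrices over a field are similar if and only if they have the same invariant factors.

Both A and B have characteristic polynomial (x - 4)^4 and minimal polynomial (x - 4)^2. Computing further, both have invariant factors (x - 4)^2, (x - 4)^2. Hence A and B are similar.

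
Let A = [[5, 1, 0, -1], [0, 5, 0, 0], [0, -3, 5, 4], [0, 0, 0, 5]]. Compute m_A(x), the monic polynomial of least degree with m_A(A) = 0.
m_A(x) = (x - 5)^2

The characteristic polynomial factors as (x - 5)^4. The minimal polynomial is ∏(x - λ)^{k_λ} where k_λ is the size of the largest Jordan block at λ.

For λ = 5: rank(A - 5I) = 2, and the largest Jordan block has size 2 (the smallest k with rank((A - 5I)^k) = rank((A - 5I)^(k+1))).

So m_A(x) = (x - 5)^2.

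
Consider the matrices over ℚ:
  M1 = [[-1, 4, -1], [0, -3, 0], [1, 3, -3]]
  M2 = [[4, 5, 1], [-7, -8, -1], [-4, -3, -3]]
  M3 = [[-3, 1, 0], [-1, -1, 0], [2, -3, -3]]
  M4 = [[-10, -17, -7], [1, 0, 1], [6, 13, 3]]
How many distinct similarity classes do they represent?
Characteristic polynomials: χ_{M1} = (x + 2)^2(x + 3), χ_{M2} = (x + 2)^2(x + 3), χ_{M3} = (x + 2)^2(x + 3), χ_{M4} = (x + 2)^2(x + 3).

{M1, M2, M3, M4}: invariant factors (x + 2)^2(x + 3).

Matrices are similar if and only if their invariant-factor lists agree; the partition into similarity classes is {M1, M2, M3, M4}.

1 class: {M1, M2, M3, M4}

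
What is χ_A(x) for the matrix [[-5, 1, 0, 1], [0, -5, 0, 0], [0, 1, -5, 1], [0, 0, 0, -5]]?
xI - A = [[x + 5, -1, 0, -1], [0, x + 5, 0, 0], [0, -1, x + 5, -1], [0, 0, 0, x + 5]].

Expanding det(xI - A) along the first row:
det(xI - A) = + (x + 5)·det([[x + 5, 0, 0], [-1, x + 5, -1], [0, 0, x + 5]]) - (-1)·det([[0, 0, 0], [0, x + 5, -1], [0, 0, x + 5]]) + (0)·det([[0, x + 5, 0], [0, -1, -1], [0, 0, x + 5]]) - (-1)·det([[0, x + 5, 0], [0, -1, x + 5], [0, 0, 0]]).

Evaluating gives χ_A(x) = x^4 + 20x^3 + 150x^2 + 500x + 625 = (x + 5)^4.

χ_A(x) = (x + 5)^4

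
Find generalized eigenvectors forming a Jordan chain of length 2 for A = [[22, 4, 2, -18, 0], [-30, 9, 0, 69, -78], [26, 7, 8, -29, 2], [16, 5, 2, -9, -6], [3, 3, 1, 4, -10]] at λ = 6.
v_1 = [[0, 0, 1, 0, 0]]^T, v_2 = [[2, 0, 2, 2, 1]]^T

We seek v_1 ∈ ker((A - 6I)^2) \ ker(A - 6I), then set v_{i+1} = (A - 6I) v_i.

One such chain is v_1 = [[0, 0, 1, 0, 0]]^T, v_2 = [[2, 0, 2, 2, 1]]^T. Check: (A - 6I) v_2 = [[0, 0, 0, 0, 0]]^T = 0.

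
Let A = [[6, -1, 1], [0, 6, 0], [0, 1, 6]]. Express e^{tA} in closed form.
e^{tA} = [[e^{6*t}, t*(t - 2)*e^{6*t}/2, t*e^{6*t}], [0, e^{6*t}, 0], [0, t*e^{6*t}, e^{6*t}]]

A has Jordan form J = [[6, 1, 0], [0, 6, 1], [0, 0, 6]] with A = PJP^{-1}, so e^{tA} = P e^{tJ} P^{-1}.

For a Jordan block J_k(λ), e^{tJ_k(λ)} = e^{λt} · (I + tN + t^2 N^2/2! + ... + t^{k-1} N^{k-1}/(k-1)!) where N is the nilpotent superdiagonal part.

Assembling the blocks and conjugating back gives the entries of e^{tA} as shown above.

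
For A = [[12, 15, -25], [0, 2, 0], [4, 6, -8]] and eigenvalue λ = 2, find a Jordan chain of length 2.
We seek v_1 ∈ ker((A - 2I)^2) \ ker(A - 2I), then set v_{i+1} = (A - 2I) v_i.

One such chain is v_1 = [[-2, 0, -1]]^T, v_2 = [[5, 0, 2]]^T. Check: (A - 2I) v_2 = [[0, 0, 0]]^T = 0.

v_1 = [[-2, 0, -1]]^T, v_2 = [[5, 0, 2]]^T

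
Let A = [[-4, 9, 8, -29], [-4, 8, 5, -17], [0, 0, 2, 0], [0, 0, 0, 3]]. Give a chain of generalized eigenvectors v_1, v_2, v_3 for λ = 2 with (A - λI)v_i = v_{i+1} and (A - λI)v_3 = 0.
v_1 = [[-8, -6, 1, 0]]^T, v_2 = [[2, 1, 0, 0]]^T, v_3 = [[-3, -2, 0, 0]]^T

We seek v_1 ∈ ker((A - 2I)^3) \ ker((A - 2I)^2), then set v_{i+1} = (A - 2I) v_i.

One such chain is v_1 = [[-8, -6, 1, 0]]^T, v_2 = [[2, 1, 0, 0]]^T, v_3 = [[-3, -2, 0, 0]]^T. Check: (A - 2I) v_3 = [[0, 0, 0, 0]]^T = 0.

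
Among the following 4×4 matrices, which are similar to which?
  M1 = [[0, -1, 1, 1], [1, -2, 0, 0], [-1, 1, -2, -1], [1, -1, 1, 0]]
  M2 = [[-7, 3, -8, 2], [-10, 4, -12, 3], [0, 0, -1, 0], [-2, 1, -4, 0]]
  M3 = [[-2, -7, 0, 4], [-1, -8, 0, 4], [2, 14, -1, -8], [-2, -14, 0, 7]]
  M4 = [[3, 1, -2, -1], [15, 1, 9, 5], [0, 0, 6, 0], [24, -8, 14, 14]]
Characteristic polynomials: χ_{M1} = (x + 1)^4, χ_{M2} = (x + 1)^4, χ_{M3} = (x + 1)^4, χ_{M4} = (x - 6)^4.

{M1, M2}: invariant factors x + 1, (x + 1)^3.

{M3}: invariant factors x + 1, x + 1, (x + 1)^2.

{M4}: invariant factors x - 6, (x - 6)^3.

Matrices are similar if and only if their invariant-factor lists agree; the partition into similarity classes is {M1, M2}, {M3}, {M4}.

3 classes: {M1, M2}, {M3}, {M4}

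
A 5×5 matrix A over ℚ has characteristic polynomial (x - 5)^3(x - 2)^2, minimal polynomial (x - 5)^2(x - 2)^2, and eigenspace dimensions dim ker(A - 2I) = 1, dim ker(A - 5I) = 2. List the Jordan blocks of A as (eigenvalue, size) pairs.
λ = 2: algebraic multiplicity 2 (exponent in χ_A), largest block size 2 (exponent in m_A), 1 block (geometric multiplicity). This forces block sizes [2].
λ = 5: algebraic multiplicity 3 (exponent in χ_A), largest block size 2 (exponent in m_A), 2 blocks (geometric multiplicity). These force block sizes [2, 1].

Jordan blocks: (2, 2), (5, 2), (5, 1)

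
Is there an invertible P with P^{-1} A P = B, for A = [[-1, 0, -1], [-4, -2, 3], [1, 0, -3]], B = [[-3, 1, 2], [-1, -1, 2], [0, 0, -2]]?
Both have characteristic polynomial (x + 2)^3, but the minimal polynomial of A is (x + 2)^3 while the minimal polynomial of B is (x + 2)^2. The minimal polynomial is a similarity invariant, so A and B are not similar.

No.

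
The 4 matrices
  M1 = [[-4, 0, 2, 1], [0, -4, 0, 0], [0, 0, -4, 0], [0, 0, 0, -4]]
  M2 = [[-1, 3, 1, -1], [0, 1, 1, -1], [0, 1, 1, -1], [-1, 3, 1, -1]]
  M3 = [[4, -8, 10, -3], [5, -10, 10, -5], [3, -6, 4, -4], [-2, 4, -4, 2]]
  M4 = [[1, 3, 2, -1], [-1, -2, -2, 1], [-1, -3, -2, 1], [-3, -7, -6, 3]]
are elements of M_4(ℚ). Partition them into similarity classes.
Characteristic polynomials: χ_{M1} = (x + 4)^4, χ_{M2} = x^4, χ_{M3} = x^4, χ_{M4} = x^4.

{M1}: invariant factors x + 4, x + 4, (x + 4)^2.

{M2, M3, M4}: invariant factors x, x^3.

Matrices are similar if and only if their invariant-factor lists agree; the partition into similarity classes is {M1}, {M2, M3, M4}.

2 classes: {M1}, {M2, M3, M4}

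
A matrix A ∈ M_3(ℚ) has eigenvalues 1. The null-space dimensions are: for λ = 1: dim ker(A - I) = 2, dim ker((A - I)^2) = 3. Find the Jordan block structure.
Jordan blocks: (1, 2), (1, 1)

λ = 1: successive nullity increments [2, 1] count blocks of size ≥ k; block sizes are [2, 1].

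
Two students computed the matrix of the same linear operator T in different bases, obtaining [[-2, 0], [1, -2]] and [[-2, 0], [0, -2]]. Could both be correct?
No.

Both have characteristic polynomial (x + 2)^2, but the minimal polynomial of A is (x + 2)^2 while the minimal polynomial of B is x + 2. The minimal polynomial is a similarity invariant, so A and B are not similar.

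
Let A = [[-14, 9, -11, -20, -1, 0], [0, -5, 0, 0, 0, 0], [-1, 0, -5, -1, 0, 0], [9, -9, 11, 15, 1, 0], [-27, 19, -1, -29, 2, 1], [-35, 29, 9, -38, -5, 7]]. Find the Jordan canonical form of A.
J = [[-5, 1, 0, 0, 0, 0], [0, -5, 0, 0, 0, 0], [0, 0, -5, 0, 0, 0], [0, 0, 0, 5, 1, 0], [0, 0, 0, 0, 5, 1], [0, 0, 0, 0, 0, 5]]

The characteristic polynomial is det(xI - A) = (x - 5)^3(x + 5)^3, so the eigenvalues are -5 (algebraic multiplicity 3), 5 (algebraic multiplicity 3).

For λ = -5: rank(A + 5I) = 4, rank((A + 5I)^2) = 3. The eigenspace has dimension 6 - 4 = 2, so there are 2 Jordan blocks; the rank sequence gives block sizes [2, 1].

For λ = 5: rank(A - 5I) = 5, rank((A - 5I)^2) = 4, rank((A - 5I)^3) = 3. The eigenspace has dimension 6 - 5 = 1, so there is 1 Jordan block; the rank sequence gives block sizes [3].

Assembling the blocks gives the Jordan form J above.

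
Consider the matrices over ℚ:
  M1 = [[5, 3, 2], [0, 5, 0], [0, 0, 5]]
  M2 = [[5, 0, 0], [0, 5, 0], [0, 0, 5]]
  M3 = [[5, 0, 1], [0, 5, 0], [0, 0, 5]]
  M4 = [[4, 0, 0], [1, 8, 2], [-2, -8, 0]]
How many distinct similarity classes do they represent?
3 classes: {M1, M3}, {M2}, {M4}

Characteristic polynomials: χ_{M1} = (x - 5)^3, χ_{M2} = (x - 5)^3, χ_{M3} = (x - 5)^3, χ_{M4} = (x - 4)^3.

{M1, M3}: invariant factors x - 5, (x - 5)^2.

{M2}: invariant factors x - 5, x - 5, x - 5.

{M4}: invariant factors x - 4, (x - 4)^2.

Matrices are similar if and only if their invariant-factor lists agree; the partition into similarity classes is {M1, M3}, {M2}, {M4}.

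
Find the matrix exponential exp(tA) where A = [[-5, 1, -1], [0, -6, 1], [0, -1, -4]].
e^{tA} = [[e^{-5*t}, t*e^{-5*t}, -t*e^{-5*t}], [0, (1 - t)*e^{-5*t}, t*e^{-5*t}], [0, -t*e^{-5*t}, (t + 1)*e^{-5*t}]]

A has Jordan form J = [[-5, 1, 0], [0, -5, 0], [0, 0, -5]] with A = PJP^{-1}, so e^{tA} = P e^{tJ} P^{-1}.

For a Jordan block J_k(λ), e^{tJ_k(λ)} = e^{λt} · (I + tN + t^2 N^2/2! + ... + t^{k-1} N^{k-1}/(k-1)!) where N is the nilpotent superdiagonal part.

Assembling the blocks and conjugating back gives the entries of e^{tA} as shown above.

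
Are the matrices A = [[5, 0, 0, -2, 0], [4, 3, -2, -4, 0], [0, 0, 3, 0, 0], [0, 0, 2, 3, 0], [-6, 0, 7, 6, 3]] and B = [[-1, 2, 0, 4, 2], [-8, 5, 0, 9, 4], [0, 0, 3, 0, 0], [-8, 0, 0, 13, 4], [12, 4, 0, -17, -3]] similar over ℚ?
Yes.

Two matrices over a field are similar if and only if they have the same invariant factors.

Both A and B have characteristic polynomial (x - 5)(x - 3)^4 and minimal polynomial (x - 5)(x - 3)^2. Computing further, both have invariant factors x - 3, x - 3, (x - 5)(x - 3)^2. Hence A and B are similar.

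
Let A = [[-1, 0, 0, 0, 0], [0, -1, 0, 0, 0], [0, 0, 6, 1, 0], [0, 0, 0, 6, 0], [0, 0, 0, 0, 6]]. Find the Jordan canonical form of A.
The characteristic polynomial is det(xI - A) = (x - 6)^3(x + 1)^2, so the eigenvalues are -1 (algebraic multiplicity 2), 6 (algebraic multiplicity 3).

For λ = -1: rank(A + I) = 3. The eigenspace has dimension 5 - 3 = 2, so there are 2 Jordan blocks; the rank sequence gives block sizes [1, 1].

For λ = 6: rank(A - 6I) = 3, rank((A - 6I)^2) = 2. The eigenspace has dimension 5 - 3 = 2, so there are 2 Jordan blocks; the rank sequence gives block sizes [2, 1].

Assembling the blocks gives the Jordan form J above.

J = [[-1, 0, 0, 0, 0], [0, -1, 0, 0, 0], [0, 0, 6, 1, 0], [0, 0, 0, 6, 0], [0, 0, 0, 0, 6]]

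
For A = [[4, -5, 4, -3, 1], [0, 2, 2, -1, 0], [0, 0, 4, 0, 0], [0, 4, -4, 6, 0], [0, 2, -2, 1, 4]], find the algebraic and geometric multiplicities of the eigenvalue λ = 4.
The characteristic polynomial is (x - 4)^5, so the factor x - 4 appears with exponent 5: the algebraic multiplicity is 5.

rank(A - 4I) = 2, so the eigenspace has dimension 5 - 2 = 3: the geometric multiplicity is 3.

Since 3 < 5, A is not diagonalizable.

algebraic multiplicity 5, geometric multiplicity 3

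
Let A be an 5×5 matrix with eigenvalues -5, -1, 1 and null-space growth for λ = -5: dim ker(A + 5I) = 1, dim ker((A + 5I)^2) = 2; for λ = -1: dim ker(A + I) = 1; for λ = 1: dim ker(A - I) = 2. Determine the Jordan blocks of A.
λ = -5: successive nullity increments [1, 1] count blocks of size ≥ k; block sizes are [2].
λ = -1: successive nullity increments [1] count blocks of size ≥ k; block sizes are [1].
λ = 1: successive nullity increments [2] count blocks of size ≥ k; block sizes are [1, 1].

Jordan blocks: (-5, 2), (-1, 1), (1, 1), (1, 1)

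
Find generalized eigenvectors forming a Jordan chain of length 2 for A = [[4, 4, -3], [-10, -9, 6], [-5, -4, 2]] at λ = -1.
We seek v_1 ∈ ker((A + I)^2) \ ker(A + I), then set v_{i+1} = (A + I) v_i.

One such chain is v_1 = [[1, -3, -2]]^T, v_2 = [[-1, 2, 1]]^T. Check: (A + I) v_2 = [[0, 0, 0]]^T = 0.

v_1 = [[1, -3, -2]]^T, v_2 = [[-1, 2, 1]]^T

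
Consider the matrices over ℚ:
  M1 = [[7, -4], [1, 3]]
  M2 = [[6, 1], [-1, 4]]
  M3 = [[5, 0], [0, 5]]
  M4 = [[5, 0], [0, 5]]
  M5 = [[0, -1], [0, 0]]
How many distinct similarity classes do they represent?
Characteristic polynomials: χ_{M1} = (x - 5)^2, χ_{M2} = (x - 5)^2, χ_{M3} = (x - 5)^2, χ_{M4} = (x - 5)^2, χ_{M5} = x^2.

{M1, M2}: invariant factors (x - 5)^2.

{M3, M4}: invariant factors x - 5, x - 5.

{M5}: invariant factors x^2.

Matrices are similar if and only if their invariant-factor lists agree; the partition into similarity classes is {M1, M2}, {M3, M4}, {M5}.

3 classes: {M1, M2}, {M3, M4}, {M5}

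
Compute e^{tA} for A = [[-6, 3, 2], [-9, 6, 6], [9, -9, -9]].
e^{tA} = [[(1 - 3*t)*e^{-3*t}, 3*t*e^{-3*t}, 2*t*e^{-3*t}], [-9*t*e^{-3*t}, (9*t + 1)*e^{-3*t}, 6*t*e^{-3*t}], [9*t*e^{-3*t}, -9*t*e^{-3*t}, (1 - 6*t)*e^{-3*t}]]

A has Jordan form J = [[-3, 1, 0], [0, -3, 0], [0, 0, -3]] with A = PJP^{-1}, so e^{tA} = P e^{tJ} P^{-1}.

For a Jordan block J_k(λ), e^{tJ_k(λ)} = e^{λt} · (I + tN + t^2 N^2/2! + ... + t^{k-1} N^{k-1}/(k-1)!) where N is the nilpotent superdiagonal part.

Assembling the blocks and conjugating back gives the entries of e^{tA} as shown above.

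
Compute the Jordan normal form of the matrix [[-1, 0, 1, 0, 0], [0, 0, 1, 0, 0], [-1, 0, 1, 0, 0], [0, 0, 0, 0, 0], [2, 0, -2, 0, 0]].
J = [[0, 1, 0, 0, 0], [0, 0, 1, 0, 0], [0, 0, 0, 0, 0], [0, 0, 0, 0, 0], [0, 0, 0, 0, 0]]

The characteristic polynomial is det(xI - A) = x^5, so the eigenvalues are 0 (algebraic multiplicity 5).

For λ = 0: rank(A) = 2, rank(A^2) = 1, rank(A^3) = 0. The eigenspace has dimension 5 - 2 = 3, so there are 3 Jordan blocks; the rank sequence gives block sizes [3, 1, 1].

Assembling the blocks gives the Jordan form J above.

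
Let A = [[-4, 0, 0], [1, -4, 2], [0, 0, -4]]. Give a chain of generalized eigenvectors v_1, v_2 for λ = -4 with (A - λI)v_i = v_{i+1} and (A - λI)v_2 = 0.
v_1 = [[-5, -13, 3]]^T, v_2 = [[0, 1, 0]]^T

We seek v_1 ∈ ker((A + 4I)^2) \ ker(A + 4I), then set v_{i+1} = (A + 4I) v_i.

One such chain is v_1 = [[-5, -13, 3]]^T, v_2 = [[0, 1, 0]]^T. Check: (A + 4I) v_2 = [[0, 0, 0]]^T = 0.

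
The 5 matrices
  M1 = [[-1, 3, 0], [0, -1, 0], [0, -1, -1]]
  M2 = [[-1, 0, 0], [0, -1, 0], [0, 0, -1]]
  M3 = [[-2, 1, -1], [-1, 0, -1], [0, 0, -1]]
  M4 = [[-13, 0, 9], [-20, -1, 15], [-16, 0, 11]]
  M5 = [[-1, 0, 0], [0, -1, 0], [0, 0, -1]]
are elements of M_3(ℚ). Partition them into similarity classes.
2 classes: {M1, M3, M4}, {M2, M5}

Characteristic polynomials: χ_{M1} = (x + 1)^3, χ_{M2} = (x + 1)^3, χ_{M3} = (x + 1)^3, χ_{M4} = (x + 1)^3, χ_{M5} = (x + 1)^3.

{M1, M3, M4}: invariant factors x + 1, (x + 1)^2.

{M2, M5}: invariant factors x + 1, x + 1, x + 1.

Matrices are similar if and only if their invariant-factor lists agree; the partition into similarity classes is {M1, M3, M4}, {M2, M5}.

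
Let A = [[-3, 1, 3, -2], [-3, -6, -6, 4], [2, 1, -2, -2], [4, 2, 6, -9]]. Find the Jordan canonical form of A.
The characteristic polynomial is det(xI - A) = (x + 5)^4, so the eigenvalues are -5 (algebraic multiplicity 4).

For λ = -5: rank(A + 5I) = 2, rank((A + 5I)^2) = 1, rank((A + 5I)^3) = 0. The eigenspace has dimension 4 - 2 = 2, so there are 2 Jordan blocks; the rank sequence gives block sizes [3, 1].

Assembling the blocks gives the Jordan form J above.

J = [[-5, 1, 0, 0], [0, -5, 1, 0], [0, 0, -5, 0], [0, 0, 0, -5]]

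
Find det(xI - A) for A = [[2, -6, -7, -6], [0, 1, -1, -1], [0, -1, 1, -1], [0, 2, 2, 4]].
xI - A = [[x - 2, 6, 7, 6], [0, x - 1, 1, 1], [0, 1, x - 1, 1], [0, -2, -2, x - 4]].

Expanding det(xI - A) along the first row:
det(xI - A) = + (x - 2)·det([[x - 1, 1, 1], [1, x - 1, 1], [-2, -2, x - 4]]) - (6)·det([[0, 1, 1], [0, x - 1, 1], [0, -2, x - 4]]) + (7)·det([[0, x - 1, 1], [0, 1, 1], [0, -2, x - 4]]) - (6)·det([[0, x - 1, 1], [0, 1, x - 1], [0, -2, -2]]).

Evaluating gives χ_A(x) = x^4 - 8x^3 + 24x^2 - 32x + 16 = (x - 2)^4.

χ_A(x) = (x - 2)^4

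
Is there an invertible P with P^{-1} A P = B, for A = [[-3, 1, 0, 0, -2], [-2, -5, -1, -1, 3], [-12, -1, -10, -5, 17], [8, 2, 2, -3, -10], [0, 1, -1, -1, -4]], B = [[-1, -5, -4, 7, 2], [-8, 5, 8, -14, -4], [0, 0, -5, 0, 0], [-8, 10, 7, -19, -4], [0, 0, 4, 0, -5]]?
Yes.

Two matrices over a field are similar if and only if they have the same invariant factors.

Both A and B have characteristic polynomial (x + 5)^5 and minimal polynomial (x + 5)^3. Computing further, both have invariant factors x + 5, x + 5, (x + 5)^3. Hence A and B are similar.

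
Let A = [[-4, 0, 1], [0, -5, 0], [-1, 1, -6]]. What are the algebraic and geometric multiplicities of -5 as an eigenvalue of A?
algebraic multiplicity 3, geometric multiplicity 1

The characteristic polynomial is (x + 5)^3, so the factor x + 5 appears with exponent 3: the algebraic multiplicity is 3.

rank(A + 5I) = 2, so the eigenspace has dimension 3 - 2 = 1: the geometric multiplicity is 1.

Since 1 < 3, A is not diagonalizable.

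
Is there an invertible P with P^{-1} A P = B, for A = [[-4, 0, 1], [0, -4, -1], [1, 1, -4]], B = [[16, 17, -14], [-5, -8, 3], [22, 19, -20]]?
Yes.

Two matrices over a field are similar if and only if they have the same invariant factors.

Both A and B have characteristic polynomial (x + 4)^3 and minimal polynomial (x + 4)^3. Computing further, both have invariant factors (x + 4)^3. Hence A and B are similar.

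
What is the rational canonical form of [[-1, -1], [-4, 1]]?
The invariant factors of A (the non-unit diagonal entries of the Smith normal form of xI - A over ℚ[x]) are x^2 - 5, each dividing the next. The characteristic polynomial is their product, x^2 - 5.

The rational canonical form is the block-diagonal matrix of companion matrices C(f_i):
R = [[0, 5], [1, 0]].

Note the characteristic polynomial does not split into linear factors over ℚ, so A has no Jordan form over ℚ; the rational canonical form exists over any field.

R = [[0, 5], [1, 0]]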